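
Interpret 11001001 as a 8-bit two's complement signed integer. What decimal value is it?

MSB is 1, so the value is negative. Find the magnitude:
1. Invert bits:  00110110
2. Add 1:        00110111  = 55
3. Apply sign:   -55

Answer: -55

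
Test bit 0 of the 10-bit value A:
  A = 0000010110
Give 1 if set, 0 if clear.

Bit 0 is the 1st from the right.
  0000010110
           ^
That bit is 0.

Answer: 0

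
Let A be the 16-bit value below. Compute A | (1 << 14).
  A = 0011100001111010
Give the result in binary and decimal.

Mask = 1 << 14 = 0100000000000000
Bit 14 of A is 0, so OR-ing with the mask flips it to 1.
  0011100001111010
| 0100000000000000
------------------
  0111100001111010

Answer: 0111100001111010 (30842)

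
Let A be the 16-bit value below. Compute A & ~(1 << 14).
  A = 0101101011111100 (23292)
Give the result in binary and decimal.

Mask = ~(1 << 14) = 1011111111111111
Bit 14 of A is 1, so AND-ing with the mask clears it to 0.
  0101101011111100
& 1011111111111111
------------------
  0001101011111100

Answer: 0001101011111100 (6908)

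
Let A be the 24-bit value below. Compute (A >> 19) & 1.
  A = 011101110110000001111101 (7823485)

Bit 19 is the 20th from the right.
  011101110110000001111101
      ^
That bit is 0.

Answer: 0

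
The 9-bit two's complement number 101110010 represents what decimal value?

MSB is 1, so the value is negative. Find the magnitude:
1. Invert bits:  010001101
2. Add 1:        010001110  = 142
3. Apply sign:   -142

Answer: -142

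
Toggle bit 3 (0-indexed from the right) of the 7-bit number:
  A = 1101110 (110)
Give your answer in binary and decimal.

Mask = 1 << 3 = 0001000
Bit 3 of A is 1; XOR with the mask flips it to 0.
  1101110
^ 0001000
---------
  1100110

Answer: 1100110 (102)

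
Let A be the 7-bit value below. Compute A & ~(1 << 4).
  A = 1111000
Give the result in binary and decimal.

Mask = ~(1 << 4) = 1101111
Bit 4 of A is 1, so AND-ing with the mask clears it to 0.
  1111000
& 1101111
---------
  1101000

Answer: 1101000 (104)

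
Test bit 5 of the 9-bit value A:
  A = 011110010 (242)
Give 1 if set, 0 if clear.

Bit 5 is the 6th from the right.
  011110010
     ^
That bit is 1.

Answer: 1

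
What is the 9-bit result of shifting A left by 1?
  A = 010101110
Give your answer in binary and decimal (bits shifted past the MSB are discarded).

Shift left by 1: drop the top 1 bit(s), append 1 zero(s) on the right.
  010101110  ->  discard [0], keep [10101110], append 0
= 101011100

Answer: 101011100 (348)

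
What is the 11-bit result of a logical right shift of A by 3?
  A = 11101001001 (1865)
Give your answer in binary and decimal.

Logical shift right by 3: drop the bottom 3 bit(s), prepend 3 zero(s) on the left.
  11101001001  ->  keep [11101001], discard [001], prepend 000
= 00011101001

Answer: 00011101001 (233)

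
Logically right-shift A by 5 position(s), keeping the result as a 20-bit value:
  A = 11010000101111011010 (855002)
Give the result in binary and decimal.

Logical shift right by 5: drop the bottom 5 bit(s), prepend 5 zero(s) on the left.
  11010000101111011010  ->  keep [110100001011110], discard [11010], prepend 00000
= 00000110100001011110

Answer: 00000110100001011110 (26718)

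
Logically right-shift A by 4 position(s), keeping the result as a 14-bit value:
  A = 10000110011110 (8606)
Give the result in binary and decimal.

Logical shift right by 4: drop the bottom 4 bit(s), prepend 4 zero(s) on the left.
  10000110011110  ->  keep [1000011001], discard [1110], prepend 0000
= 00001000011001

Answer: 00001000011001 (537)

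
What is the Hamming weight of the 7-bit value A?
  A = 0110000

0110000
1-bits at positions (from bit 0 = LSB): 4, 5
Count = 2

Answer: 2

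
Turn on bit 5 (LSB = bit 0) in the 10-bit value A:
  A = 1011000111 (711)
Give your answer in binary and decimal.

Mask = 1 << 5 = 0000100000
Bit 5 of A is 0, so OR-ing with the mask flips it to 1.
  1011000111
| 0000100000
------------
  1011100111

Answer: 1011100111 (743)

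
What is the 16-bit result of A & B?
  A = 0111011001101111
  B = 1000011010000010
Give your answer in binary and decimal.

Apply & to each column (1 only where both bits are 1):
  0111011001101111
& 1000011010000010
------------------
  0000011000000010

Answer: 0000011000000010 (1538)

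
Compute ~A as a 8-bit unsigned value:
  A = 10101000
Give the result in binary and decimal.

Flip each bit (0->1, 1->0):
  10101000
  01010111

Answer: 01010111 (87)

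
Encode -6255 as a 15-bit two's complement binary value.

1. Binary of +6255:  001100001101111
2. Invert bits:     110011110010000
3. Add 1:           110011110010001

Answer: 110011110010001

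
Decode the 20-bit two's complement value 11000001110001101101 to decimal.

MSB is 1, so the value is negative. Find the magnitude:
1. Invert bits:  00111110001110010010
2. Add 1:        00111110001110010011  = 254867
3. Apply sign:   -254867

Answer: -254867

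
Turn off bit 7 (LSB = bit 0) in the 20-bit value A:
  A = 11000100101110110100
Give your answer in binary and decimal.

Mask = ~(1 << 7) = 11111111111101111111
Bit 7 of A is 1, so AND-ing with the mask clears it to 0.
  11000100101110110100
& 11111111111101111111
----------------------
  11000100101100110100

Answer: 11000100101100110100 (805684)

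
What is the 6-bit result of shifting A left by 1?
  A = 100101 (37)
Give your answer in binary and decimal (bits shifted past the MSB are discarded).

Shift left by 1: drop the top 1 bit(s), append 1 zero(s) on the right.
  100101  ->  discard [1], keep [00101], append 0
= 001010

Answer: 001010 (10)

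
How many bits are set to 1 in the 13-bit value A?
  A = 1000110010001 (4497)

1000110010001
1-bits at positions (from bit 0 = LSB): 0, 4, 7, 8, 12
Count = 5

Answer: 5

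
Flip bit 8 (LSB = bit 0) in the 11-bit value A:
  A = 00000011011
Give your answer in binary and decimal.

Mask = 1 << 8 = 00100000000
Bit 8 of A is 0; XOR with the mask flips it to 1.
  00000011011
^ 00100000000
-------------
  00100011011

Answer: 00100011011 (283)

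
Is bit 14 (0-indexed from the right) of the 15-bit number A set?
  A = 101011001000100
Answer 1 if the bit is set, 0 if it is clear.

Bit 14 is the 15th from the right.
  101011001000100
  ^
That bit is 1.

Answer: 1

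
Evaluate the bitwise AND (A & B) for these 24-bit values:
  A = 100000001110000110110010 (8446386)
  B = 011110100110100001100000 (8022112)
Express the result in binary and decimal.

Apply & to each column (1 only where both bits are 1):
  100000001110000110110010
& 011110100110100001100000
--------------------------
  000000000110000000100000

Answer: 000000000110000000100000 (24608)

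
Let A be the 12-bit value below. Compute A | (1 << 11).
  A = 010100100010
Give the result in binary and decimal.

Mask = 1 << 11 = 100000000000
Bit 11 of A is 0, so OR-ing with the mask flips it to 1.
  010100100010
| 100000000000
--------------
  110100100010

Answer: 110100100010 (3362)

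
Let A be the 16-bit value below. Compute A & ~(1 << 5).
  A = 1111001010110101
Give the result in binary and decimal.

Mask = ~(1 << 5) = 1111111111011111
Bit 5 of A is 1, so AND-ing with the mask clears it to 0.
  1111001010110101
& 1111111111011111
------------------
  1111001010010101

Answer: 1111001010010101 (62101)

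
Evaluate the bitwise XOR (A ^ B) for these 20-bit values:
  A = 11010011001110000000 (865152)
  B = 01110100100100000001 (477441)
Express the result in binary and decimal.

Apply ^ to each column (1 where bits differ):
  11010011001110000000
^ 01110100100100000001
----------------------
  10100111101010000001

Answer: 10100111101010000001 (686721)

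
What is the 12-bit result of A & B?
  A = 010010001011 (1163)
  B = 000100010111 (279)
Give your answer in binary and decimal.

Apply & to each column (1 only where both bits are 1):
  010010001011
& 000100010111
--------------
  000000000011

Answer: 000000000011 (3)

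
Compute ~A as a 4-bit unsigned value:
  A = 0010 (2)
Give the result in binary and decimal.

Flip each bit (0->1, 1->0):
  0010
  1101

Answer: 1101 (13)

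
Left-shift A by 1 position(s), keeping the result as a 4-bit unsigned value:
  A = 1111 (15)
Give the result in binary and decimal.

Shift left by 1: drop the top 1 bit(s), append 1 zero(s) on the right.
  1111  ->  discard [1], keep [111], append 0
= 1110

Answer: 1110 (14)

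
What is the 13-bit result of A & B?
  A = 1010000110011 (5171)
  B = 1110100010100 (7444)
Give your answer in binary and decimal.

Apply & to each column (1 only where both bits are 1):
  1010000110011
& 1110100010100
---------------
  1010000010000

Answer: 1010000010000 (5136)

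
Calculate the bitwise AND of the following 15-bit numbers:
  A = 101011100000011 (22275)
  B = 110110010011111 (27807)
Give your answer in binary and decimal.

Apply & to each column (1 only where both bits are 1):
  101011100000011
& 110110010011111
-----------------
  100010000000011

Answer: 100010000000011 (17411)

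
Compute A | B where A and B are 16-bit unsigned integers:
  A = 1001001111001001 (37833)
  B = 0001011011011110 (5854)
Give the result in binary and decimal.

Apply | to each column (1 where either bit is 1):
  1001001111001001
| 0001011011011110
------------------
  1001011111011111

Answer: 1001011111011111 (38879)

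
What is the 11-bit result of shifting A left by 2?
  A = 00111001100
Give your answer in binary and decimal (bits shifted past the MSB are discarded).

Shift left by 2: drop the top 2 bit(s), append 2 zero(s) on the right.
  00111001100  ->  discard [00], keep [111001100], append 00
= 11100110000

Answer: 11100110000 (1840)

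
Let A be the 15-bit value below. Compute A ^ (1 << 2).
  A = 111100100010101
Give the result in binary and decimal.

Mask = 1 << 2 = 000000000000100
Bit 2 of A is 1; XOR with the mask flips it to 0.
  111100100010101
^ 000000000000100
-----------------
  111100100010001

Answer: 111100100010001 (30993)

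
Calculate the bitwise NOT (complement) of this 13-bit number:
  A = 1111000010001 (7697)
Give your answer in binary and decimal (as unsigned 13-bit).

Flip each bit (0->1, 1->0):
  1111000010001
  0000111101110

Answer: 0000111101110 (494)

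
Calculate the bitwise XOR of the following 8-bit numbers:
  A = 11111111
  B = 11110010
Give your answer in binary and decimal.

Apply ^ to each column (1 where bits differ):
  11111111
^ 11110010
----------
  00001101

Answer: 00001101 (13)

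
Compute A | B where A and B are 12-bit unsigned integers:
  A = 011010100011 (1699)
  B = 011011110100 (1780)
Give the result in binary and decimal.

Apply | to each column (1 where either bit is 1):
  011010100011
| 011011110100
--------------
  011011110111

Answer: 011011110111 (1783)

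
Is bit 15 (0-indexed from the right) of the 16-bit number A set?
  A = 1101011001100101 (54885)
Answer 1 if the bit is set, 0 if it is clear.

Bit 15 is the 16th from the right.
  1101011001100101
  ^
That bit is 1.

Answer: 1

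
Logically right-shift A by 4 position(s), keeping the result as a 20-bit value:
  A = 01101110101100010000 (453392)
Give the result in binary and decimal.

Logical shift right by 4: drop the bottom 4 bit(s), prepend 4 zero(s) on the left.
  01101110101100010000  ->  keep [0110111010110001], discard [0000], prepend 0000
= 00000110111010110001

Answer: 00000110111010110001 (28337)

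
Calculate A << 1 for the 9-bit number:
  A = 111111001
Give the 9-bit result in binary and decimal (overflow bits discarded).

Shift left by 1: drop the top 1 bit(s), append 1 zero(s) on the right.
  111111001  ->  discard [1], keep [11111001], append 0
= 111110010

Answer: 111110010 (498)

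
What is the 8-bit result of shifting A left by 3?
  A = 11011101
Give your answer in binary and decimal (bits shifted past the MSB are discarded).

Shift left by 3: drop the top 3 bit(s), append 3 zero(s) on the right.
  11011101  ->  discard [110], keep [11101], append 000
= 11101000

Answer: 11101000 (232)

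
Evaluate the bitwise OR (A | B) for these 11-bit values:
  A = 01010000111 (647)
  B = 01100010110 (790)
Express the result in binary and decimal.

Apply | to each column (1 where either bit is 1):
  01010000111
| 01100010110
-------------
  01110010111

Answer: 01110010111 (919)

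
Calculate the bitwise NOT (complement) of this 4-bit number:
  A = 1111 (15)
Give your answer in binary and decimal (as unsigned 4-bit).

Flip each bit (0->1, 1->0):
  1111
  0000

Answer: 0000 (0)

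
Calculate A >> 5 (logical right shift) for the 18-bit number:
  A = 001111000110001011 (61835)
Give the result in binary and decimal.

Logical shift right by 5: drop the bottom 5 bit(s), prepend 5 zero(s) on the left.
  001111000110001011  ->  keep [0011110001100], discard [01011], prepend 00000
= 000000011110001100

Answer: 000000011110001100 (1932)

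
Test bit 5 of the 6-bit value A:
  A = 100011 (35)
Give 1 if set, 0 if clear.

Bit 5 is the 6th from the right.
  100011
  ^
That bit is 1.

Answer: 1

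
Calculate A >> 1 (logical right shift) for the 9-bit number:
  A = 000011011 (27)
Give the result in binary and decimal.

Logical shift right by 1: drop the bottom 1 bit(s), prepend 1 zero(s) on the left.
  000011011  ->  keep [00001101], discard [1], prepend 0
= 000001101

Answer: 000001101 (13)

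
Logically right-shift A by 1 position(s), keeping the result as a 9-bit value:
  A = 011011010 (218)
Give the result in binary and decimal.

Logical shift right by 1: drop the bottom 1 bit(s), prepend 1 zero(s) on the left.
  011011010  ->  keep [01101101], discard [0], prepend 0
= 001101101

Answer: 001101101 (109)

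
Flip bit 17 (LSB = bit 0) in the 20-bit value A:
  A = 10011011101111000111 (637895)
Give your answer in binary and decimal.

Mask = 1 << 17 = 00100000000000000000
Bit 17 of A is 0; XOR with the mask flips it to 1.
  10011011101111000111
^ 00100000000000000000
----------------------
  10111011101111000111

Answer: 10111011101111000111 (768967)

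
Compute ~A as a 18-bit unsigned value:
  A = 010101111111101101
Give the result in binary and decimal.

Flip each bit (0->1, 1->0):
  010101111111101101
  101010000000010010

Answer: 101010000000010010 (172050)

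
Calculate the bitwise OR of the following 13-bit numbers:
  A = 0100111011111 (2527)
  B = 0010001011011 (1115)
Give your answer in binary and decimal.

Apply | to each column (1 where either bit is 1):
  0100111011111
| 0010001011011
---------------
  0110111011111

Answer: 0110111011111 (3551)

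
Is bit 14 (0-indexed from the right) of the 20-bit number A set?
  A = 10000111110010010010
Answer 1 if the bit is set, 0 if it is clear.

Bit 14 is the 15th from the right.
  10000111110010010010
       ^
That bit is 1.

Answer: 1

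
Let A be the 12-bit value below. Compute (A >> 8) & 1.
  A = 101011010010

Bit 8 is the 9th from the right.
  101011010010
     ^
That bit is 0.

Answer: 0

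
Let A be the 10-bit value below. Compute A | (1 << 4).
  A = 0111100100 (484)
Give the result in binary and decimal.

Mask = 1 << 4 = 0000010000
Bit 4 of A is 0, so OR-ing with the mask flips it to 1.
  0111100100
| 0000010000
------------
  0111110100

Answer: 0111110100 (500)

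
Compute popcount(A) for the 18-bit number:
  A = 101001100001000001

101001100001000001
1-bits at positions (from bit 0 = LSB): 0, 6, 11, 12, 15, 17
Count = 6

Answer: 6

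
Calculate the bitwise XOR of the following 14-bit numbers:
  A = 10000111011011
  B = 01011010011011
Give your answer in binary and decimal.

Apply ^ to each column (1 where bits differ):
  10000111011011
^ 01011010011011
----------------
  11011101000000

Answer: 11011101000000 (14144)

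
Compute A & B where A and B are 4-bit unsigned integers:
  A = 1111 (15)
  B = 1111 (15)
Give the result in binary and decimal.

Apply & to each column (1 only where both bits are 1):
  1111
& 1111
------
  1111

Answer: 1111 (15)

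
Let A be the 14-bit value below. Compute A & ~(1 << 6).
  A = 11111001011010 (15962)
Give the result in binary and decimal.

Mask = ~(1 << 6) = 11111110111111
Bit 6 of A is 1, so AND-ing with the mask clears it to 0.
  11111001011010
& 11111110111111
----------------
  11111000011010

Answer: 11111000011010 (15898)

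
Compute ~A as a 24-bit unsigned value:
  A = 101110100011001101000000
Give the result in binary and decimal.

Flip each bit (0->1, 1->0):
  101110100011001101000000
  010001011100110010111111

Answer: 010001011100110010111111 (4574399)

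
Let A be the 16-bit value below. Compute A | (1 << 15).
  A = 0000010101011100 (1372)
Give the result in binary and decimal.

Mask = 1 << 15 = 1000000000000000
Bit 15 of A is 0, so OR-ing with the mask flips it to 1.
  0000010101011100
| 1000000000000000
------------------
  1000010101011100

Answer: 1000010101011100 (34140)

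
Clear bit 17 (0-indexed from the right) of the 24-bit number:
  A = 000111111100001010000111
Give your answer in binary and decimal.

Mask = ~(1 << 17) = 111111011111111111111111
Bit 17 of A is 1, so AND-ing with the mask clears it to 0.
  000111111100001010000111
& 111111011111111111111111
--------------------------
  000111011100001010000111

Answer: 000111011100001010000111 (1950343)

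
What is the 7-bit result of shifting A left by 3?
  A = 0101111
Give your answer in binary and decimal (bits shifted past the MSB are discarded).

Shift left by 3: drop the top 3 bit(s), append 3 zero(s) on the right.
  0101111  ->  discard [010], keep [1111], append 000
= 1111000

Answer: 1111000 (120)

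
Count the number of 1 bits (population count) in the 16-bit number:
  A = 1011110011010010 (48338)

1011110011010010
1-bits at positions (from bit 0 = LSB): 1, 4, 6, 7, 10, 11, 12, 13, 15
Count = 9

Answer: 9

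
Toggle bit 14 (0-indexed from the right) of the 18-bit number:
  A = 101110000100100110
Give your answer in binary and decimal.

Mask = 1 << 14 = 000100000000000000
Bit 14 of A is 1; XOR with the mask flips it to 0.
  101110000100100110
^ 000100000000000000
--------------------
  101010000100100110

Answer: 101010000100100110 (172326)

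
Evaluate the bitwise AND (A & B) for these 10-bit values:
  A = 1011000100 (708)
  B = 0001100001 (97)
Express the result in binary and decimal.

Apply & to each column (1 only where both bits are 1):
  1011000100
& 0001100001
------------
  0001000000

Answer: 0001000000 (64)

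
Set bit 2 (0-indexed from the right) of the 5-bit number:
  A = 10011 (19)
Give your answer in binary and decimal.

Mask = 1 << 2 = 00100
Bit 2 of A is 0, so OR-ing with the mask flips it to 1.
  10011
| 00100
-------
  10111

Answer: 10111 (23)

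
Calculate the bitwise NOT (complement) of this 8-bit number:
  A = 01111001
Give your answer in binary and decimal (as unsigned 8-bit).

Flip each bit (0->1, 1->0):
  01111001
  10000110

Answer: 10000110 (134)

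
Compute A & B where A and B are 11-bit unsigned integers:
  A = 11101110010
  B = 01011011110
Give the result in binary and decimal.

Apply & to each column (1 only where both bits are 1):
  11101110010
& 01011011110
-------------
  01001010010

Answer: 01001010010 (594)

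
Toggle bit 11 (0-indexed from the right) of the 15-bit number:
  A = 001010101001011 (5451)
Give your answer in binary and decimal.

Mask = 1 << 11 = 000100000000000
Bit 11 of A is 0; XOR with the mask flips it to 1.
  001010101001011
^ 000100000000000
-----------------
  001110101001011

Answer: 001110101001011 (7499)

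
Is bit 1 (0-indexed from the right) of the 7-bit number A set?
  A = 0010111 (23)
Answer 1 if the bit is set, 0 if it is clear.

Bit 1 is the 2nd from the right.
  0010111
       ^
That bit is 1.

Answer: 1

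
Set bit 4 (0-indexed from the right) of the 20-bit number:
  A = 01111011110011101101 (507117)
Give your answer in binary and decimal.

Mask = 1 << 4 = 00000000000000010000
Bit 4 of A is 0, so OR-ing with the mask flips it to 1.
  01111011110011101101
| 00000000000000010000
----------------------
  01111011110011111101

Answer: 01111011110011111101 (507133)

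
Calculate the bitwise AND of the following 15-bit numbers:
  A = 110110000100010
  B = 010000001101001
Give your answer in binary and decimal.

Apply & to each column (1 only where both bits are 1):
  110110000100010
& 010000001101001
-----------------
  010000000100000

Answer: 010000000100000 (8224)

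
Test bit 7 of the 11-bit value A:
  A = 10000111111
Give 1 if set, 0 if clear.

Bit 7 is the 8th from the right.
  10000111111
     ^
That bit is 0.

Answer: 0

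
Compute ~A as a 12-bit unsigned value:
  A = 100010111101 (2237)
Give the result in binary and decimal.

Flip each bit (0->1, 1->0):
  100010111101
  011101000010

Answer: 011101000010 (1858)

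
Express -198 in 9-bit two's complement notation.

1. Binary of +198:  011000110
2. Invert bits:     100111001
3. Add 1:           100111010

Answer: 100111010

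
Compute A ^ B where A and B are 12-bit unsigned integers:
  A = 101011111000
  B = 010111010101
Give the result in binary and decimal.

Apply ^ to each column (1 where bits differ):
  101011111000
^ 010111010101
--------------
  111100101101

Answer: 111100101101 (3885)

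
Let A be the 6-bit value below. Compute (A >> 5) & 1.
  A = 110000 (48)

Bit 5 is the 6th from the right.
  110000
  ^
That bit is 1.

Answer: 1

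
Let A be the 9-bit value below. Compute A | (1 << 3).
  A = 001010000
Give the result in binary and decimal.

Mask = 1 << 3 = 000001000
Bit 3 of A is 0, so OR-ing with the mask flips it to 1.
  001010000
| 000001000
-----------
  001011000

Answer: 001011000 (88)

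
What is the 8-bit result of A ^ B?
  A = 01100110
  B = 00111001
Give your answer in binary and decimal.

Apply ^ to each column (1 where bits differ):
  01100110
^ 00111001
----------
  01011111

Answer: 01011111 (95)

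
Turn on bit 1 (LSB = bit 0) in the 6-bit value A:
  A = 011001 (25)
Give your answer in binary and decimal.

Mask = 1 << 1 = 000010
Bit 1 of A is 0, so OR-ing with the mask flips it to 1.
  011001
| 000010
--------
  011011

Answer: 011011 (27)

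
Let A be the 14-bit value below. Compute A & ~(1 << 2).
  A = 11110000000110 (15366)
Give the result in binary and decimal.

Mask = ~(1 << 2) = 11111111111011
Bit 2 of A is 1, so AND-ing with the mask clears it to 0.
  11110000000110
& 11111111111011
----------------
  11110000000010

Answer: 11110000000010 (15362)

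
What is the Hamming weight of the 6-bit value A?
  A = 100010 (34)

100010
1-bits at positions (from bit 0 = LSB): 1, 5
Count = 2

Answer: 2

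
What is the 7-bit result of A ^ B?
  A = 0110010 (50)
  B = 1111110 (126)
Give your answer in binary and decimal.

Apply ^ to each column (1 where bits differ):
  0110010
^ 1111110
---------
  1001100

Answer: 1001100 (76)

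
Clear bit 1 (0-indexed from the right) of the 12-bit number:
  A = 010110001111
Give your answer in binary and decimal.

Mask = ~(1 << 1) = 111111111101
Bit 1 of A is 1, so AND-ing with the mask clears it to 0.
  010110001111
& 111111111101
--------------
  010110001101

Answer: 010110001101 (1421)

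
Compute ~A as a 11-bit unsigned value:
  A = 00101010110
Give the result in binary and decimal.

Flip each bit (0->1, 1->0):
  00101010110
  11010101001

Answer: 11010101001 (1705)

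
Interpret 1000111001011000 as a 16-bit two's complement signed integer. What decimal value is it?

MSB is 1, so the value is negative. Find the magnitude:
1. Invert bits:  0111000110100111
2. Add 1:        0111000110101000  = 29096
3. Apply sign:   -29096

Answer: -29096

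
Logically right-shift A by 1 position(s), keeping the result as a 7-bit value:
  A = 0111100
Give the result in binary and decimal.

Logical shift right by 1: drop the bottom 1 bit(s), prepend 1 zero(s) on the left.
  0111100  ->  keep [011110], discard [0], prepend 0
= 0011110

Answer: 0011110 (30)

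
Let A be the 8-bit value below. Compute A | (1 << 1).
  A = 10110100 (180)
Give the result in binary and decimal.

Mask = 1 << 1 = 00000010
Bit 1 of A is 0, so OR-ing with the mask flips it to 1.
  10110100
| 00000010
----------
  10110110

Answer: 10110110 (182)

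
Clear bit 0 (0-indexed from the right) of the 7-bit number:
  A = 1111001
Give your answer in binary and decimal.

Mask = ~(1 << 0) = 1111110
Bit 0 of A is 1, so AND-ing with the mask clears it to 0.
  1111001
& 1111110
---------
  1111000

Answer: 1111000 (120)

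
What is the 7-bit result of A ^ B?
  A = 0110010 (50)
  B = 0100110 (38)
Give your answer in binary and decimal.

Apply ^ to each column (1 where bits differ):
  0110010
^ 0100110
---------
  0010100

Answer: 0010100 (20)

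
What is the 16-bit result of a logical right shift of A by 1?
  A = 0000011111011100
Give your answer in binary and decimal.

Logical shift right by 1: drop the bottom 1 bit(s), prepend 1 zero(s) on the left.
  0000011111011100  ->  keep [000001111101110], discard [0], prepend 0
= 0000001111101110

Answer: 0000001111101110 (1006)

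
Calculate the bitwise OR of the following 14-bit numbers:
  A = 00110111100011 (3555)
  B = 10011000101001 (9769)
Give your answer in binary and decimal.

Apply | to each column (1 where either bit is 1):
  00110111100011
| 10011000101001
----------------
  10111111101011

Answer: 10111111101011 (12267)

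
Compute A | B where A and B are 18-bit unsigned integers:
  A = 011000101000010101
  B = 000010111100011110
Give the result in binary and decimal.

Apply | to each column (1 where either bit is 1):
  011000101000010101
| 000010111100011110
--------------------
  011010111100011111

Answer: 011010111100011111 (110367)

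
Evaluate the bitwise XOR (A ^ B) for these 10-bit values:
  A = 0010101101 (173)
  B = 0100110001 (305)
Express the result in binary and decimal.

Apply ^ to each column (1 where bits differ):
  0010101101
^ 0100110001
------------
  0110011100

Answer: 0110011100 (412)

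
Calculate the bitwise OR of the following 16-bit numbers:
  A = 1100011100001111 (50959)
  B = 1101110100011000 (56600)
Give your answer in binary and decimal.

Apply | to each column (1 where either bit is 1):
  1100011100001111
| 1101110100011000
------------------
  1101111100011111

Answer: 1101111100011111 (57119)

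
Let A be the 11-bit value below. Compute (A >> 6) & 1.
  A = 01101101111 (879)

Bit 6 is the 7th from the right.
  01101101111
      ^
That bit is 1.

Answer: 1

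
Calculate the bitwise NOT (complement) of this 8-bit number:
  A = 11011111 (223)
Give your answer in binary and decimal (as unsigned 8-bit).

Flip each bit (0->1, 1->0):
  11011111
  00100000

Answer: 00100000 (32)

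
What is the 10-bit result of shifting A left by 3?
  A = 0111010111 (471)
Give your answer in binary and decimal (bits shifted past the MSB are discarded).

Shift left by 3: drop the top 3 bit(s), append 3 zero(s) on the right.
  0111010111  ->  discard [011], keep [1010111], append 000
= 1010111000

Answer: 1010111000 (696)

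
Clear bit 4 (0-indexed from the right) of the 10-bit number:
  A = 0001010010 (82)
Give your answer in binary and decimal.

Mask = ~(1 << 4) = 1111101111
Bit 4 of A is 1, so AND-ing with the mask clears it to 0.
  0001010010
& 1111101111
------------
  0001000010

Answer: 0001000010 (66)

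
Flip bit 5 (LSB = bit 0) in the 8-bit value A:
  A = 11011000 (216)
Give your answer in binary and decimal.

Mask = 1 << 5 = 00100000
Bit 5 of A is 0; XOR with the mask flips it to 1.
  11011000
^ 00100000
----------
  11111000

Answer: 11111000 (248)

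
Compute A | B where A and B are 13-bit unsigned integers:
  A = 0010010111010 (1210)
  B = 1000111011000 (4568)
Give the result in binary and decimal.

Apply | to each column (1 where either bit is 1):
  0010010111010
| 1000111011000
---------------
  1010111111010

Answer: 1010111111010 (5626)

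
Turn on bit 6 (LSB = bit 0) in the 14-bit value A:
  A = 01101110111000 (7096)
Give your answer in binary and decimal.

Mask = 1 << 6 = 00000001000000
Bit 6 of A is 0, so OR-ing with the mask flips it to 1.
  01101110111000
| 00000001000000
----------------
  01101111111000

Answer: 01101111111000 (7160)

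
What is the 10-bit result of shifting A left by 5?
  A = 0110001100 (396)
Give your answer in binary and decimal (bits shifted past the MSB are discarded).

Shift left by 5: drop the top 5 bit(s), append 5 zero(s) on the right.
  0110001100  ->  discard [01100], keep [01100], append 00000
= 0110000000

Answer: 0110000000 (384)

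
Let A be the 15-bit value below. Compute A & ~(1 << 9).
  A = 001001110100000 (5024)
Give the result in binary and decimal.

Mask = ~(1 << 9) = 111110111111111
Bit 9 of A is 1, so AND-ing with the mask clears it to 0.
  001001110100000
& 111110111111111
-----------------
  001000110100000

Answer: 001000110100000 (4512)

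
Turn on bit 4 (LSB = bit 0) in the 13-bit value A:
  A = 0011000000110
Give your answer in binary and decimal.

Mask = 1 << 4 = 0000000010000
Bit 4 of A is 0, so OR-ing with the mask flips it to 1.
  0011000000110
| 0000000010000
---------------
  0011000010110

Answer: 0011000010110 (1558)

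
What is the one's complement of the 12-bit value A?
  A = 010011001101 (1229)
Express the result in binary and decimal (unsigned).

Flip each bit (0->1, 1->0):
  010011001101
  101100110010

Answer: 101100110010 (2866)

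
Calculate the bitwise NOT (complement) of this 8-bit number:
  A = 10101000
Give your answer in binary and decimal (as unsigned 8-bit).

Flip each bit (0->1, 1->0):
  10101000
  01010111

Answer: 01010111 (87)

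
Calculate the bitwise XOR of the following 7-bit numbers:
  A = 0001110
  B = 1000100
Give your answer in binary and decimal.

Apply ^ to each column (1 where bits differ):
  0001110
^ 1000100
---------
  1001010

Answer: 1001010 (74)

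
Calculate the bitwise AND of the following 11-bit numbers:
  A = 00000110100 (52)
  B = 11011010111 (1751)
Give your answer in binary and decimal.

Apply & to each column (1 only where both bits are 1):
  00000110100
& 11011010111
-------------
  00000010100

Answer: 00000010100 (20)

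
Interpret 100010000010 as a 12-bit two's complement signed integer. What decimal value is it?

MSB is 1, so the value is negative. Find the magnitude:
1. Invert bits:  011101111101
2. Add 1:        011101111110  = 1918
3. Apply sign:   -1918

Answer: -1918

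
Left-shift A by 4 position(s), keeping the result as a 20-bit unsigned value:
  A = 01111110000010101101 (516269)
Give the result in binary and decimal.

Shift left by 4: drop the top 4 bit(s), append 4 zero(s) on the right.
  01111110000010101101  ->  discard [0111], keep [1110000010101101], append 0000
= 11100000101011010000

Answer: 11100000101011010000 (920272)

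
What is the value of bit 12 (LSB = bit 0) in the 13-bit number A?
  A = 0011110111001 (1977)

Bit 12 is the 13th from the right.
  0011110111001
  ^
That bit is 0.

Answer: 0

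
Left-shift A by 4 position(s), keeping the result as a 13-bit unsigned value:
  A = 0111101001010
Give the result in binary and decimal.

Shift left by 4: drop the top 4 bit(s), append 4 zero(s) on the right.
  0111101001010  ->  discard [0111], keep [101001010], append 0000
= 1010010100000

Answer: 1010010100000 (5280)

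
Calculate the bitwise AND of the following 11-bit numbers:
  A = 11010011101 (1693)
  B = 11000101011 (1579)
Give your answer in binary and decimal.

Apply & to each column (1 only where both bits are 1):
  11010011101
& 11000101011
-------------
  11000001001

Answer: 11000001001 (1545)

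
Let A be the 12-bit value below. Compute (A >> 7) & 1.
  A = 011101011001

Bit 7 is the 8th from the right.
  011101011001
      ^
That bit is 0.

Answer: 0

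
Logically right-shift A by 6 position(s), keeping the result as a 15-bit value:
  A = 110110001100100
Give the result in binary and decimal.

Logical shift right by 6: drop the bottom 6 bit(s), prepend 6 zero(s) on the left.
  110110001100100  ->  keep [110110001], discard [100100], prepend 000000
= 000000110110001

Answer: 000000110110001 (433)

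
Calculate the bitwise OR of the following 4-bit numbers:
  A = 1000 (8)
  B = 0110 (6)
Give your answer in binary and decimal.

Apply | to each column (1 where either bit is 1):
  1000
| 0110
------
  1110

Answer: 1110 (14)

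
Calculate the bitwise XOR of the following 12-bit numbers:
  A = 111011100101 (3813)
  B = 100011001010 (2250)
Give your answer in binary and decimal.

Apply ^ to each column (1 where bits differ):
  111011100101
^ 100011001010
--------------
  011000101111

Answer: 011000101111 (1583)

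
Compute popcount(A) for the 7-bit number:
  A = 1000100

1000100
1-bits at positions (from bit 0 = LSB): 2, 6
Count = 2

Answer: 2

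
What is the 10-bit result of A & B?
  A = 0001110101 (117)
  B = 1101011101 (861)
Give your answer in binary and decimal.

Apply & to each column (1 only where both bits are 1):
  0001110101
& 1101011101
------------
  0001010101

Answer: 0001010101 (85)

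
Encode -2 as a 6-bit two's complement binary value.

1. Binary of +2:  000010
2. Invert bits:     111101
3. Add 1:           111110

Answer: 111110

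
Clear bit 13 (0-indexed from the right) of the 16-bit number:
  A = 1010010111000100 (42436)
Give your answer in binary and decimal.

Mask = ~(1 << 13) = 1101111111111111
Bit 13 of A is 1, so AND-ing with the mask clears it to 0.
  1010010111000100
& 1101111111111111
------------------
  1000010111000100

Answer: 1000010111000100 (34244)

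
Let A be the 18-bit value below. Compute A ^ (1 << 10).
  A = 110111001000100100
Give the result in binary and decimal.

Mask = 1 << 10 = 000000010000000000
Bit 10 of A is 0; XOR with the mask flips it to 1.
  110111001000100100
^ 000000010000000000
--------------------
  110111011000100100

Answer: 110111011000100100 (226852)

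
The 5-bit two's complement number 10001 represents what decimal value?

MSB is 1, so the value is negative. Find the magnitude:
1. Invert bits:  01110
2. Add 1:        01111  = 15
3. Apply sign:   -15

Answer: -15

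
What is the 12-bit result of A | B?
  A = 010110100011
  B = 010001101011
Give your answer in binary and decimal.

Apply | to each column (1 where either bit is 1):
  010110100011
| 010001101011
--------------
  010111101011

Answer: 010111101011 (1515)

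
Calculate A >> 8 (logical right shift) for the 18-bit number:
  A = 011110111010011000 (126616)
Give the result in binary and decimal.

Logical shift right by 8: drop the bottom 8 bit(s), prepend 8 zero(s) on the left.
  011110111010011000  ->  keep [0111101110], discard [10011000], prepend 00000000
= 000000000111101110

Answer: 000000000111101110 (494)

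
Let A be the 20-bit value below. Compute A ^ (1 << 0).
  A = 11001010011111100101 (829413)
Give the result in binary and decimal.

Mask = 1 << 0 = 00000000000000000001
Bit 0 of A is 1; XOR with the mask flips it to 0.
  11001010011111100101
^ 00000000000000000001
----------------------
  11001010011111100100

Answer: 11001010011111100100 (829412)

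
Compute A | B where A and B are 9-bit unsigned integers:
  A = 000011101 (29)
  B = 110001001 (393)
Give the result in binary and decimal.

Apply | to each column (1 where either bit is 1):
  000011101
| 110001001
-----------
  110011101

Answer: 110011101 (413)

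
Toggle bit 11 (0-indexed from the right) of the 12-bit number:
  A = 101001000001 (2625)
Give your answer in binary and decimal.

Mask = 1 << 11 = 100000000000
Bit 11 of A is 1; XOR with the mask flips it to 0.
  101001000001
^ 100000000000
--------------
  001001000001

Answer: 001001000001 (577)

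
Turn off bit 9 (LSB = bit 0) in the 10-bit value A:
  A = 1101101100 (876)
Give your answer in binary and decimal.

Mask = ~(1 << 9) = 0111111111
Bit 9 of A is 1, so AND-ing with the mask clears it to 0.
  1101101100
& 0111111111
------------
  0101101100

Answer: 0101101100 (364)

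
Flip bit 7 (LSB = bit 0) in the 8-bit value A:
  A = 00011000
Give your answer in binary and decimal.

Mask = 1 << 7 = 10000000
Bit 7 of A is 0; XOR with the mask flips it to 1.
  00011000
^ 10000000
----------
  10011000

Answer: 10011000 (152)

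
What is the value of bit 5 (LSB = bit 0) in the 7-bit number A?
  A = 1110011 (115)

Bit 5 is the 6th from the right.
  1110011
   ^
That bit is 1.

Answer: 1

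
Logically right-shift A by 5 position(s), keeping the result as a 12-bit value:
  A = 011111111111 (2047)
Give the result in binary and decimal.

Logical shift right by 5: drop the bottom 5 bit(s), prepend 5 zero(s) on the left.
  011111111111  ->  keep [0111111], discard [11111], prepend 00000
= 000000111111

Answer: 000000111111 (63)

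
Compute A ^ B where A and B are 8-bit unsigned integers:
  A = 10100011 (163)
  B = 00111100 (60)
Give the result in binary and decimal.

Apply ^ to each column (1 where bits differ):
  10100011
^ 00111100
----------
  10011111

Answer: 10011111 (159)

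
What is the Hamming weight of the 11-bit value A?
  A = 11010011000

11010011000
1-bits at positions (from bit 0 = LSB): 3, 4, 7, 9, 10
Count = 5

Answer: 5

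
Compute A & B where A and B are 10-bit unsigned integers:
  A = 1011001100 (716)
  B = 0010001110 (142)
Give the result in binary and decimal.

Apply & to each column (1 only where both bits are 1):
  1011001100
& 0010001110
------------
  0010001100

Answer: 0010001100 (140)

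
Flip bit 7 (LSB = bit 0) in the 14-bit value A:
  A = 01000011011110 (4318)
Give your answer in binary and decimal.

Mask = 1 << 7 = 00000010000000
Bit 7 of A is 1; XOR with the mask flips it to 0.
  01000011011110
^ 00000010000000
----------------
  01000001011110

Answer: 01000001011110 (4190)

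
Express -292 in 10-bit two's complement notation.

1. Binary of +292:  0100100100
2. Invert bits:     1011011011
3. Add 1:           1011011100

Answer: 1011011100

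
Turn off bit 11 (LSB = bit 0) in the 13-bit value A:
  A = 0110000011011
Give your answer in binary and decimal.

Mask = ~(1 << 11) = 1011111111111
Bit 11 of A is 1, so AND-ing with the mask clears it to 0.
  0110000011011
& 1011111111111
---------------
  0010000011011

Answer: 0010000011011 (1051)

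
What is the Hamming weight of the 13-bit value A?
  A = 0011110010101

0011110010101
1-bits at positions (from bit 0 = LSB): 0, 2, 4, 7, 8, 9, 10
Count = 7

Answer: 7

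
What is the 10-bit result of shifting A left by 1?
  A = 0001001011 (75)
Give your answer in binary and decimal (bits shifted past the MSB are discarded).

Shift left by 1: drop the top 1 bit(s), append 1 zero(s) on the right.
  0001001011  ->  discard [0], keep [001001011], append 0
= 0010010110

Answer: 0010010110 (150)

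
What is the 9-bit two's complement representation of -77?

1. Binary of +77:  001001101
2. Invert bits:     110110010
3. Add 1:           110110011

Answer: 110110011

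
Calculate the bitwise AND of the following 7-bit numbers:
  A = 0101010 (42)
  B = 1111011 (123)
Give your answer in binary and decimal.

Apply & to each column (1 only where both bits are 1):
  0101010
& 1111011
---------
  0101010

Answer: 0101010 (42)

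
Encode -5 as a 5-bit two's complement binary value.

1. Binary of +5:  00101
2. Invert bits:     11010
3. Add 1:           11011

Answer: 11011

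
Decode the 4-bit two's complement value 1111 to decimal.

MSB is 1, so the value is negative. Find the magnitude:
1. Invert bits:  0000
2. Add 1:        0001  = 1
3. Apply sign:   -1

Answer: -1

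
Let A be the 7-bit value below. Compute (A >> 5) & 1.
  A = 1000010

Bit 5 is the 6th from the right.
  1000010
   ^
That bit is 0.

Answer: 0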